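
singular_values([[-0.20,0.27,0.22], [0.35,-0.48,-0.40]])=[0.82, 0.01]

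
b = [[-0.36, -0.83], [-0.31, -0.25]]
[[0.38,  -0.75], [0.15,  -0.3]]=b@ [[-0.19,  0.37], [-0.38,  0.74]]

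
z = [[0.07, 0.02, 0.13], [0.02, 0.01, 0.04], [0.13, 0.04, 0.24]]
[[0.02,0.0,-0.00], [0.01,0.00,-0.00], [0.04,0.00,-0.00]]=z @ [[0.07,-0.01,0.01],[-0.05,0.07,-0.21],[0.13,0.01,0.01]]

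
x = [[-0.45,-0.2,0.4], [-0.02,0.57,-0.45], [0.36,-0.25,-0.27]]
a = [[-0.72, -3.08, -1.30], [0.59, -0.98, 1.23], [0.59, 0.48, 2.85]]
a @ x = [[-0.08,-1.29,1.45], [0.2,-0.98,0.34], [0.75,-0.56,-0.75]]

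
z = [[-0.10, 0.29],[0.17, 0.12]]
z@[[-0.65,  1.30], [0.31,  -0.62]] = [[0.15, -0.31], [-0.07, 0.15]]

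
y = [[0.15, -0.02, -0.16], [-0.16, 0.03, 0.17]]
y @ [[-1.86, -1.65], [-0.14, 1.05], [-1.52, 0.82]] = [[-0.03, -0.4], [0.04, 0.43]]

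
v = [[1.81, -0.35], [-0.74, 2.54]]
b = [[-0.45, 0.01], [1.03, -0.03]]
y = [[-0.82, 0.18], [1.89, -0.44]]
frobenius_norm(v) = 3.22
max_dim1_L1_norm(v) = 3.28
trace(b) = -0.48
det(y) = 0.02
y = b @ v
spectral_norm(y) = 2.11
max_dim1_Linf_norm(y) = 1.89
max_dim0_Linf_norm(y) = 1.89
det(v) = 4.34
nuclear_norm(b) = 1.13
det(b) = 0.00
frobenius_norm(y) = 2.11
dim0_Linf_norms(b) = [1.03, 0.03]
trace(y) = -1.26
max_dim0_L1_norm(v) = 2.89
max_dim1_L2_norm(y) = 1.94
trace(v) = 4.35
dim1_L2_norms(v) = [1.84, 2.65]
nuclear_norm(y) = 2.12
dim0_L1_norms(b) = [1.48, 0.04]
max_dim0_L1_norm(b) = 1.48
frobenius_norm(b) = 1.12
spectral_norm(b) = 1.12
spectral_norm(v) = 2.84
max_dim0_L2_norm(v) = 2.56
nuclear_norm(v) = 4.37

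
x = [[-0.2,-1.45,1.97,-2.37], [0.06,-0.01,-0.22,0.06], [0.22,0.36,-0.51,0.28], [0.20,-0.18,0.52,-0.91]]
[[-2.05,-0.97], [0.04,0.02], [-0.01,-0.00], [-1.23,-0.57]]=x @ [[-1.41, -0.66], [-0.33, -0.15], [-0.32, -0.15], [0.92, 0.43]]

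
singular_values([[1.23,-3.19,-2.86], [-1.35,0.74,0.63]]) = [4.65, 0.99]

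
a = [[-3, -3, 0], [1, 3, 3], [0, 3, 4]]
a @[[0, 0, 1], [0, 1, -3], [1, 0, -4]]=[[0, -3, 6], [3, 3, -20], [4, 3, -25]]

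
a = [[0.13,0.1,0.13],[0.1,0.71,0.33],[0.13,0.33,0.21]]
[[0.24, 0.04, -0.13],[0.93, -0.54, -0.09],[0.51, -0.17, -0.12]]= a @ [[0.74, 1.23, -0.14], [1.06, -0.78, 0.46], [0.31, -0.33, -1.23]]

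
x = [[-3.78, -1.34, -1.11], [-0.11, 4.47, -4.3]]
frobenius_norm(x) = 7.47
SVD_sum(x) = [[-0.0, -0.17, 0.16], [0.03, 4.51, -4.25]] + [[-3.78, -1.17, -1.27], [-0.14, -0.04, -0.05]]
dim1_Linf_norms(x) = [3.78, 4.47]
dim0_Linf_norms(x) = [3.78, 4.47, 4.3]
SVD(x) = [[-0.04, 1.0], [1.0, 0.04]] @ diag([6.2059059162340695, 4.157623330564104]) @ [[0.01,0.73,-0.69], [-0.91,-0.28,-0.31]]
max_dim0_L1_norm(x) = 5.81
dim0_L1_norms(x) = [3.89, 5.81, 5.41]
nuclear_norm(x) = 10.36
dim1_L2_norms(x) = [4.16, 6.2]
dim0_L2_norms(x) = [3.78, 4.67, 4.44]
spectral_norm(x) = 6.21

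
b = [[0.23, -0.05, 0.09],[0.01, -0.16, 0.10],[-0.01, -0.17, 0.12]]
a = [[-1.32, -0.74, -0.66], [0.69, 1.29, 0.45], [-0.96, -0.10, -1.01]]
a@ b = [[-0.3, 0.30, -0.27],[0.17, -0.32, 0.25],[-0.21, 0.24, -0.22]]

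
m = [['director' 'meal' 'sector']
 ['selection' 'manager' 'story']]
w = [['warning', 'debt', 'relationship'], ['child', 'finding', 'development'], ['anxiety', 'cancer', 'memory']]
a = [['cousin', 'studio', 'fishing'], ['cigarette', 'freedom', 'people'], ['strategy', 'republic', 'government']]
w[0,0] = 'warning'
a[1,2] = 'people'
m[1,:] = ['selection', 'manager', 'story']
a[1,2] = 'people'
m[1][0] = 'selection'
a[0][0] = 'cousin'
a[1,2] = 'people'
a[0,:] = ['cousin', 'studio', 'fishing']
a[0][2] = 'fishing'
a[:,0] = ['cousin', 'cigarette', 'strategy']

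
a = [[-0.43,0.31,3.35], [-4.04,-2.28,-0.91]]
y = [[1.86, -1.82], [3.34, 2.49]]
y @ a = [[6.55, 4.73, 7.89], [-11.5, -4.64, 8.92]]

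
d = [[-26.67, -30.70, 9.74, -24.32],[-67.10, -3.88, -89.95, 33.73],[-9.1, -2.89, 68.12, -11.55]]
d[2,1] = -2.89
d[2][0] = -9.1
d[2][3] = -11.55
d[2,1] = -2.89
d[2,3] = -11.55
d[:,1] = [-30.7, -3.88, -2.89]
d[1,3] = 33.73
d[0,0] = -26.67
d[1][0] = -67.1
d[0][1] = -30.7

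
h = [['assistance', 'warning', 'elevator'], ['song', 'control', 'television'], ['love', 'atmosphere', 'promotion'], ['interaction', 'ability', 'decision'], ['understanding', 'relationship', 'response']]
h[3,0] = 'interaction'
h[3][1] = 'ability'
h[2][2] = 'promotion'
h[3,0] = 'interaction'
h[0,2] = 'elevator'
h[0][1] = 'warning'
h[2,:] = ['love', 'atmosphere', 'promotion']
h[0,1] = 'warning'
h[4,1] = 'relationship'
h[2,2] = 'promotion'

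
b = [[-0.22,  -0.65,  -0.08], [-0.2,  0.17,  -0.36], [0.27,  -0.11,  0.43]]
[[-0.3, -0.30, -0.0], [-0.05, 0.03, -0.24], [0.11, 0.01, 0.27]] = b @ [[0.37, 0.33, 0.10], [0.33, 0.36, -0.10], [0.1, -0.10, 0.55]]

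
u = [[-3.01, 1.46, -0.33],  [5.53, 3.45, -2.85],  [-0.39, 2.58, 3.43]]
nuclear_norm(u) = 14.47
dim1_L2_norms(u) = [3.36, 7.11, 4.31]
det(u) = -88.97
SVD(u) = [[-0.25,0.24,0.94], [0.96,0.17,0.21], [-0.11,0.96,-0.27]] @ diag([7.331024802924284, 4.3556885156108835, 2.786387068209372]) @ [[0.83,0.36,-0.41], [-0.03,0.78,0.62], [-0.55,0.51,-0.66]]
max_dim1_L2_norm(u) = 7.11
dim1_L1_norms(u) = [4.8, 11.83, 6.4]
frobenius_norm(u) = 8.97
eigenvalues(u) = [(-4.03+0j), (3.95+2.55j), (3.95-2.55j)]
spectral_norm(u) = 7.33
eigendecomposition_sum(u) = [[-3.63+0.00j, 0.67-0.00j, (0.1+0j)], [(2.31-0j), (-0.43+0j), -0.06-0.00j], [-0.99+0.00j, (0.18-0j), 0.03+0.00j]] + [[0.31-0.04j, (0.39+0.12j), (-0.21+0.44j)], [(1.61-0.02j), 1.94+0.87j, -1.39+2.09j], [(0.3-1.52j), (1.2-1.66j), (1.7+1.73j)]] + [[0.31+0.04j, 0.39-0.12j, -0.21-0.44j], [(1.61+0.02j), 1.94-0.87j, (-1.39-2.09j)], [0.30+1.52j, (1.2+1.66j), 1.70-1.73j]]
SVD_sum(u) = [[-1.54, -0.67, 0.76], [5.88, 2.56, -2.92], [-0.67, -0.29, 0.33]] + [[-0.03,0.81,0.64], [-0.02,0.58,0.47], [-0.13,3.26,2.6]] + [[-1.44,1.33,-1.74], [-0.33,0.3,-0.4], [0.41,-0.38,0.50]]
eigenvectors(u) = [[(0.82+0j), (-0.14+0.02j), -0.14-0.02j], [-0.52+0.00j, (-0.71+0j), (-0.71-0j)], [(0.22+0j), -0.14+0.67j, (-0.14-0.67j)]]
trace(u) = 3.87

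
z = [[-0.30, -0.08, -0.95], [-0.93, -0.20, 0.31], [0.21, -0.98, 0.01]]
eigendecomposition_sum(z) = [[-0.44-0.00j, -0.40+0.00j, (-0.29+0j)], [(-0.4-0j), -0.36+0.00j, -0.26+0.00j], [-0.30-0.00j, (-0.27+0j), (-0.2+0j)]] + [[0.07+0.27j,  0.16-0.25j,  -0.33-0.06j],[(-0.26-0.14j),  (0.08+0.31j),  0.29-0.21j],[0.25-0.22j,  -0.36-0.04j,  0.10+0.39j]] + [[0.07-0.27j,(0.16+0.25j),(-0.33+0.06j)], [-0.26+0.14j,(0.08-0.31j),0.29+0.21j], [0.25+0.22j,(-0.36+0.04j),(0.1-0.39j)]]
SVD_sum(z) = [[-0.15, -0.41, -0.14],[-0.12, -0.34, -0.12],[-0.26, -0.73, -0.25]] + [[0.32, -0.01, -0.31], [-0.64, 0.02, 0.61], [0.12, -0.0, -0.11]] + [[-0.47, 0.34, -0.5], [-0.17, 0.12, -0.18], [0.35, -0.25, 0.37]]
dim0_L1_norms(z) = [1.44, 1.26, 1.27]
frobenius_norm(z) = 1.73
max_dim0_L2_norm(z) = 1.0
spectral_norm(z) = 1.00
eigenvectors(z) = [[0.67+0.00j, (0.23-0.47j), (0.23+0.47j)],[(0.6+0j), 0.21+0.52j, 0.21-0.52j],[0.44+0.00j, (-0.64+0j), -0.64-0.00j]]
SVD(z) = [[0.46, -0.44, -0.77], [0.38, 0.88, -0.28], [0.81, -0.16, 0.57]] @ diag([1.0048496543955474, 1.0000264737257534, 0.9973586235195361]) @ [[-0.32, -0.90, -0.31], [-0.72, 0.02, 0.69], [0.62, -0.44, 0.65]]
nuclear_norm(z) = 3.00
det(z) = -1.00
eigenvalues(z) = [(-1+0j), (0.26+0.97j), (0.26-0.97j)]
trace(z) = -0.49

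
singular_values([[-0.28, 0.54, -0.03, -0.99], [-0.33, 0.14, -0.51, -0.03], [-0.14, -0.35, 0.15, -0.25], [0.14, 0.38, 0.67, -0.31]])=[1.26, 0.91, 0.49, 0.14]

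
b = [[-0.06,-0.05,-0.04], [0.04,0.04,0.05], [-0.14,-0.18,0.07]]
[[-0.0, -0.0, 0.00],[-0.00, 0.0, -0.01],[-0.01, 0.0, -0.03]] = b @ [[0.03,  -0.01,  0.11],[0.01,  -0.0,  0.02],[-0.05,  0.02,  -0.21]]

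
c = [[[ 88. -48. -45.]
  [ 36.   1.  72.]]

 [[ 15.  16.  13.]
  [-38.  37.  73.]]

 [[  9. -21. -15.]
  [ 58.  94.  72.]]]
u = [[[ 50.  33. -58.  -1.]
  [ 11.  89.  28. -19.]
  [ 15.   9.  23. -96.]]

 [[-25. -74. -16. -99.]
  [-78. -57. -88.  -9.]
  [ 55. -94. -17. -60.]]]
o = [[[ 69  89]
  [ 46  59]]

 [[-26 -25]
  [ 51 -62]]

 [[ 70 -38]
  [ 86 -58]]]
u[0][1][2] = 28.0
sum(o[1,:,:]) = -62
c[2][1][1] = 94.0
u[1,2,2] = -17.0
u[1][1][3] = -9.0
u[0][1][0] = 11.0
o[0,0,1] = 89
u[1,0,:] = [-25.0, -74.0, -16.0, -99.0]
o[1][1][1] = -62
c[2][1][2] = 72.0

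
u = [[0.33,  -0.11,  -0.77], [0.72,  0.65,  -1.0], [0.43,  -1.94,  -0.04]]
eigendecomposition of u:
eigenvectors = [[(0.58+0.28j), (0.58-0.28j), (-0.28+0j)], [0.28-0.08j, 0.28+0.08j, -0.70+0.00j], [(0.7+0j), 0.70-0.00j, (0.65+0j)]]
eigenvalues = [(-0.46+0.39j), (-0.46-0.39j), (1.86+0j)]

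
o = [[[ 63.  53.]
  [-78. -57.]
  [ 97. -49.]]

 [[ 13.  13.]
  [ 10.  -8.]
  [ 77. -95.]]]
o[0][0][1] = 53.0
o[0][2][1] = -49.0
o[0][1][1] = -57.0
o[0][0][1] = 53.0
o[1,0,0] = 13.0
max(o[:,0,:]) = 63.0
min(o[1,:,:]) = -95.0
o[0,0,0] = 63.0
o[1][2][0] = 77.0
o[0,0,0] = 63.0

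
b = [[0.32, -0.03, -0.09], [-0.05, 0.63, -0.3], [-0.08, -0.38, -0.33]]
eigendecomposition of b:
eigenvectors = [[-0.12, -0.99, -0.0], [-0.27, -0.03, -0.94], [-0.95, 0.14, 0.34]]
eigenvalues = [-0.45, 0.33, 0.74]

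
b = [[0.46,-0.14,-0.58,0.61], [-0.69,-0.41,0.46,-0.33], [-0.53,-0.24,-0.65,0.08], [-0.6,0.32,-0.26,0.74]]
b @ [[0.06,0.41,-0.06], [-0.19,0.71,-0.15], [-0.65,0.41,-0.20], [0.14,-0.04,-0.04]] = [[0.52, -0.17, 0.08], [-0.31, -0.37, 0.02], [0.45, -0.66, 0.19], [0.18, -0.15, 0.01]]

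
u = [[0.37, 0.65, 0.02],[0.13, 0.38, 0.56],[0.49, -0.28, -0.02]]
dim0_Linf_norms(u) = [0.49, 0.65, 0.56]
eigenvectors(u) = [[0.79+0.00j, -0.20+0.46j, -0.20-0.46j], [(0.56+0j), -0.27-0.46j, -0.27+0.46j], [(0.27+0j), (0.68+0j), 0.68-0.00j]]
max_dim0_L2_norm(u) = 0.8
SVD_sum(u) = [[0.25, 0.57, 0.29], [0.22, 0.50, 0.25], [-0.02, -0.05, -0.03]] + [[0.14, -0.04, -0.03], [-0.10, 0.03, 0.02], [0.51, -0.16, -0.11]] + [[-0.01, 0.13, -0.24], [0.02, -0.15, 0.28], [0.01, -0.06, 0.12]]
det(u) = 0.23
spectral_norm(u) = 0.91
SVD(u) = [[-0.75, 0.26, -0.61], [-0.66, -0.19, 0.73], [0.07, 0.95, 0.31]] @ diag([0.9105838781457861, 0.5739351205075268, 0.4416282127638479]) @ [[-0.36, -0.83, -0.42], [0.93, -0.30, -0.21], [0.05, -0.47, 0.88]]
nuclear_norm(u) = 1.93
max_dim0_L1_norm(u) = 1.31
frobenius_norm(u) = 1.16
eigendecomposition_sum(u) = [[0.43-0.00j, 0.43+0.00j, 0.29+0.00j], [0.30-0.00j, 0.31+0.00j, 0.21+0.00j], [0.15-0.00j, (0.15+0j), 0.10+0.00j]] + [[(-0.03+0.13j), (0.11-0.13j), -0.14-0.11j],[(-0.09-0.1j), (0.04+0.17j), (0.18-0.05j)],[(0.17-0.03j), -0.21-0.07j, -0.06+0.23j]] + [[(-0.03-0.13j), (0.11+0.13j), (-0.14+0.11j)], [-0.09+0.10j, (0.04-0.17j), (0.18+0.05j)], [0.17+0.03j, (-0.21+0.07j), -0.06-0.23j]]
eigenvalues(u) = [(0.84+0j), (-0.05+0.52j), (-0.05-0.52j)]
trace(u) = 0.73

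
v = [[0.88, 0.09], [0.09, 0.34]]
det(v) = 0.29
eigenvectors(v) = [[0.99, -0.16], [0.16, 0.99]]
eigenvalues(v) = [0.89, 0.33]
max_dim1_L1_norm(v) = 0.97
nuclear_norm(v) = 1.22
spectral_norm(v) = 0.89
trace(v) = 1.22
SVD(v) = [[-0.99,-0.16], [-0.16,0.99]] @ diag([0.8946049894151542, 0.3253950105848458]) @ [[-0.99, -0.16], [-0.16, 0.99]]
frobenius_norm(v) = 0.95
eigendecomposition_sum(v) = [[0.87,0.14], [0.14,0.02]] + [[0.01, -0.05], [-0.05, 0.32]]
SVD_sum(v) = [[0.87, 0.14],[0.14, 0.02]] + [[0.01,-0.05], [-0.05,0.32]]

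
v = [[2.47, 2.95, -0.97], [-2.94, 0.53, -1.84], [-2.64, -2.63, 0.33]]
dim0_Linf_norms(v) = [2.94, 2.95, 1.84]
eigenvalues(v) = [(-0.56+0j), (1.94+1.4j), (1.94-1.4j)]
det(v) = -3.19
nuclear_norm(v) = 9.01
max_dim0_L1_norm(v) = 8.05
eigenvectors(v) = [[(0.29+0j), (0.67+0j), 0.67-0.00j], [(-0.55+0j), (-0.31+0.32j), (-0.31-0.32j)], [-0.78+0.00j, (-0.59-0j), -0.59+0.00j]]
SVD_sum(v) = [[2.96, 2.40, -0.18], [-1.44, -1.17, 0.09], [-2.88, -2.34, 0.18]] + [[-0.54, 0.61, -0.70], [-1.49, 1.69, -1.95], [0.19, -0.22, 0.25]] + [[0.04, -0.06, -0.09],[-0.01, 0.01, 0.02],[0.05, -0.07, -0.1]]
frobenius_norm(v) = 6.48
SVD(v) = [[-0.68, -0.34, 0.66], [0.33, -0.93, -0.14], [0.66, 0.12, 0.74]] @ diag([5.645122029721154, 3.186065478310814, 0.17715540486543843]) @ [[-0.78, -0.63, 0.05], [0.5, -0.57, 0.65], [0.39, -0.53, -0.75]]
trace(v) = 3.33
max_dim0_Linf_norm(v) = 2.95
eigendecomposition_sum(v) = [[0.26+0.00j, 0.00-0.00j, 0.30+0.00j], [(-0.51-0j), -0.01+0.00j, (-0.57-0j)], [-0.72-0.00j, -0.01+0.00j, (-0.81-0j)]] + [[1.10+1.48j, (1.47-2.03j), (-0.63+1.97j)], [-1.22-0.17j, (0.27+1.65j), (-0.63-1.22j)], [-0.96-1.31j, (-1.31+1.78j), 0.57-1.73j]] + [[1.10-1.48j, 1.47+2.03j, -0.63-1.97j], [(-1.22+0.17j), 0.27-1.65j, -0.63+1.22j], [-0.96+1.31j, (-1.31-1.78j), 0.57+1.73j]]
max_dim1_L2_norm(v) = 3.97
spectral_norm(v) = 5.65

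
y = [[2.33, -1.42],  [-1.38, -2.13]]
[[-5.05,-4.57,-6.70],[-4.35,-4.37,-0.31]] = y@ [[-0.66, -0.51, -2.0], [2.47, 2.38, 1.44]]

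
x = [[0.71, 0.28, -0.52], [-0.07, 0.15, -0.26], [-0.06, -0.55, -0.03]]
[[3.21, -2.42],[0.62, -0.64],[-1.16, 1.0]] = x@[[2.37, -1.39], [1.96, -1.76], [-1.88, 1.81]]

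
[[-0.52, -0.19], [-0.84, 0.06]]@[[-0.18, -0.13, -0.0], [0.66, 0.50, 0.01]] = [[-0.03, -0.03, -0.0], [0.19, 0.14, 0.00]]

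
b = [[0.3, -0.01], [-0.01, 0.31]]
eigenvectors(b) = [[-0.85, 0.53], [-0.53, -0.85]]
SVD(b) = [[-0.53, 0.85], [0.85, 0.53]] @ diag([0.31618033988749894, 0.29381966011250105]) @ [[-0.53,0.85],[0.85,0.53]]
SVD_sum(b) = [[0.09, -0.14], [-0.14, 0.23]] + [[0.21, 0.13], [0.13, 0.08]]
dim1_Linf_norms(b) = [0.3, 0.31]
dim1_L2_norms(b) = [0.3, 0.31]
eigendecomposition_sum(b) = [[0.21, 0.13], [0.13, 0.08]] + [[0.09, -0.14], [-0.14, 0.23]]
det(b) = 0.09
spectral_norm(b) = 0.32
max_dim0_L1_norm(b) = 0.32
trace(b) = 0.61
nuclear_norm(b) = 0.61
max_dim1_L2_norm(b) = 0.31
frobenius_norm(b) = 0.43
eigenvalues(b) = [0.29, 0.32]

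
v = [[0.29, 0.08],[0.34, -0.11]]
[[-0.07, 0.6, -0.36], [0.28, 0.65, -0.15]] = v@[[0.26, 1.99, -0.88], [-1.77, 0.26, -1.34]]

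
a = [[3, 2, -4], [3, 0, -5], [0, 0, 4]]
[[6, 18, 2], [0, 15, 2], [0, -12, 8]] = a @ [[0, 0, 4], [3, 3, -1], [0, -3, 2]]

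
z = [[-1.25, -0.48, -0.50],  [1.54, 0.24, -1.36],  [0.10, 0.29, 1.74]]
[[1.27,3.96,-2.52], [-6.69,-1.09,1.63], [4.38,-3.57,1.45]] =z @ [[-1.66, -2.37, 1.64], [-1.26, -0.09, 0.24], [2.82, -1.90, 0.7]]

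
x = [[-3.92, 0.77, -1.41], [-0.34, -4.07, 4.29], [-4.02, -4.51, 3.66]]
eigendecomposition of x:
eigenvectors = [[-0.85+0.00j,-0.12-0.00j,(-0.12+0j)], [(0.51+0j),0.66-0.22j,(0.66+0.22j)], [(-0.13+0j),0.71+0.00j,(0.71-0j)]]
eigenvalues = [(-4.61+0j), (0.14+1.38j), (0.14-1.38j)]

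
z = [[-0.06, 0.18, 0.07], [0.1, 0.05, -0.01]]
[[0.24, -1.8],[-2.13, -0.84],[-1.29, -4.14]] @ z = [[-0.19, -0.05, 0.03], [0.04, -0.43, -0.14], [-0.34, -0.44, -0.05]]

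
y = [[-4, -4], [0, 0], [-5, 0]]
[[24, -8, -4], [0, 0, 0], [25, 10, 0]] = y@[[-5, -2, 0], [-1, 4, 1]]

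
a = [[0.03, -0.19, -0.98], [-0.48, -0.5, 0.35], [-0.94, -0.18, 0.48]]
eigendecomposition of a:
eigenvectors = [[-0.63, 0.71, 0.47], [0.32, 0.42, -0.81], [0.71, 0.56, 0.35]]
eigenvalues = [1.23, -0.85, -0.37]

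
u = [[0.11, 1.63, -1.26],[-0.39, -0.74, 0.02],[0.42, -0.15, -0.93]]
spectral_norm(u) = 2.21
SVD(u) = [[-0.93, -0.12, 0.35], [0.29, 0.39, 0.87], [-0.24, 0.91, -0.33]] @ diag([2.213881807874753, 0.9537092783707082, 0.45789294940066205]) @ [[-0.14, -0.76, 0.63], [0.23, -0.65, -0.73], [-0.96, -0.04, -0.27]]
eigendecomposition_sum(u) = [[0.05+0.57j, 0.90+0.20j, (-0.55-0.28j)], [-0.20-0.06j, -0.20+0.27j, (0.17-0.14j)], [(0.21+0.07j), 0.22-0.28j, (-0.19+0.15j)]] + [[0.05-0.57j,0.90-0.20j,(-0.55+0.28j)],[(-0.2+0.06j),(-0.2-0.27j),0.17+0.14j],[(0.21-0.07j),(0.22+0.28j),-0.19-0.15j]] + [[0j, -0.17-0.00j, -0.16-0.00j], [0.00+0.00j, -0.35-0.00j, (-0.33-0j)], [0.01+0.00j, (-0.58-0j), -0.55-0.00j]]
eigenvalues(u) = [(-0.33+0.98j), (-0.33-0.98j), (-0.9+0j)]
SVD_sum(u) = [[0.29,1.57,-1.3], [-0.09,-0.48,0.40], [0.08,0.41,-0.34]] + [[-0.03, 0.07, 0.08], [0.09, -0.24, -0.27], [0.2, -0.56, -0.63]] + [[-0.16, -0.01, -0.04],[-0.39, -0.02, -0.11],[0.15, 0.01, 0.04]]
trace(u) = -1.56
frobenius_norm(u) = 2.45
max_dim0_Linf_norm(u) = 1.63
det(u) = -0.97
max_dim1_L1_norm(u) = 3.0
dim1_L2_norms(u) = [2.06, 0.84, 1.03]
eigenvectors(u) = [[(-0.88+0j), -0.88-0.00j, 0.24+0.00j],[0.13-0.29j, 0.13+0.29j, 0.50+0.00j],[-0.14+0.31j, (-0.14-0.31j), (0.83+0j)]]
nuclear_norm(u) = 3.63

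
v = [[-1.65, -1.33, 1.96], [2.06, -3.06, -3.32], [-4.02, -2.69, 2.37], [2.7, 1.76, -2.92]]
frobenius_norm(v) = 8.99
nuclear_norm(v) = 13.10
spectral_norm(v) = 7.77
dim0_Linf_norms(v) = [4.02, 3.06, 3.32]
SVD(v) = [[-0.36,0.11,-0.53], [0.36,0.92,-0.13], [-0.66,0.35,0.66], [0.55,-0.11,0.52]] @ diag([7.767762298990354, 4.446184759866198, 0.8850479916466005]) @ [[0.71, 0.27, -0.65],[0.00, -0.92, -0.38],[-0.71, 0.27, -0.65]]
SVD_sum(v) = [[-1.98, -0.77, 1.84], [1.96, 0.76, -1.82], [-3.61, -1.41, 3.35], [3.03, 1.18, -2.81]] + [[0.00,-0.43,-0.18], [0.02,-3.79,-1.57], [0.01,-1.44,-0.60], [-0.0,0.46,0.19]] + [[0.33, -0.12, 0.30],[0.08, -0.03, 0.07],[-0.41, 0.16, -0.38],[-0.33, 0.12, -0.30]]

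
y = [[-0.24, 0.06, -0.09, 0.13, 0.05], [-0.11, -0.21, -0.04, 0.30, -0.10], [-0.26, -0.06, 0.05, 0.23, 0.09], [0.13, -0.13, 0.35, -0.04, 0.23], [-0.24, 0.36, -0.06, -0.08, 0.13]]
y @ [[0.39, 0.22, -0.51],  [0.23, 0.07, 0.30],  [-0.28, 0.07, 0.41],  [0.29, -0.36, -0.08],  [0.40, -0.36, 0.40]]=[[0.00, -0.12, 0.11], [-0.03, -0.11, -0.09], [-0.03, -0.17, 0.15], [0.00, -0.02, 0.13], [0.03, -0.05, 0.26]]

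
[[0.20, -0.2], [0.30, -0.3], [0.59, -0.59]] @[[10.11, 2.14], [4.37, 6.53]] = [[1.15, -0.88],[1.72, -1.32],[3.39, -2.59]]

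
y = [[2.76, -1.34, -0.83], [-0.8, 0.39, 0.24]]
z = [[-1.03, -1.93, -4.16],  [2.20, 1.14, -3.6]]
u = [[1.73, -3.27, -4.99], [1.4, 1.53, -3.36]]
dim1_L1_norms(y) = [4.93, 1.43]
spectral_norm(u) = 6.73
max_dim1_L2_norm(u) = 6.21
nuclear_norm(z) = 8.75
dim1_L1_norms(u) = [9.99, 6.29]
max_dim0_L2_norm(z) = 5.5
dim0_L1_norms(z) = [3.23, 3.07, 7.76]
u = z + y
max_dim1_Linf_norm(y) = 2.76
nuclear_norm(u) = 9.71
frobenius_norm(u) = 7.36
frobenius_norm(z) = 6.42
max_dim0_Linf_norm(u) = 4.99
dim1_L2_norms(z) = [4.7, 4.37]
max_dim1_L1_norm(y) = 4.93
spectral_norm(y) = 3.31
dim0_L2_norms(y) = [2.87, 1.4, 0.86]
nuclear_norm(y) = 3.31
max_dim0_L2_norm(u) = 6.02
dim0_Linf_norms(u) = [1.73, 3.27, 4.99]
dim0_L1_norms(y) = [3.56, 1.73, 1.07]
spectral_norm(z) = 5.59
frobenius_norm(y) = 3.31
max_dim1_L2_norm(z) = 4.7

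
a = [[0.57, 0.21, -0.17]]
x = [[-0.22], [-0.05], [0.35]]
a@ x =[[-0.20]]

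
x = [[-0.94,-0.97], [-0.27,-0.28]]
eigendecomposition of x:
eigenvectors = [[-0.96,0.72], [-0.28,-0.70]]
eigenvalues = [-1.22, -0.0]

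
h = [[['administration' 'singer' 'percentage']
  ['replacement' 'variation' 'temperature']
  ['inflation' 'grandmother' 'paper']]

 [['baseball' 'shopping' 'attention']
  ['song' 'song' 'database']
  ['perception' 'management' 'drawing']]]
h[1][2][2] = 'drawing'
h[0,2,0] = 'inflation'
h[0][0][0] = 'administration'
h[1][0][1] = 'shopping'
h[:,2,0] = ['inflation', 'perception']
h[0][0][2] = 'percentage'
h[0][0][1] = 'singer'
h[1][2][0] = 'perception'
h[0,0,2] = 'percentage'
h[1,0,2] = 'attention'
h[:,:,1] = [['singer', 'variation', 'grandmother'], ['shopping', 'song', 'management']]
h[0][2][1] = 'grandmother'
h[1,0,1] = 'shopping'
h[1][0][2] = 'attention'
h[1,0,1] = 'shopping'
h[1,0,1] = 'shopping'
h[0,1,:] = ['replacement', 'variation', 'temperature']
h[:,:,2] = [['percentage', 'temperature', 'paper'], ['attention', 'database', 'drawing']]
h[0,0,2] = 'percentage'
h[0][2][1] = 'grandmother'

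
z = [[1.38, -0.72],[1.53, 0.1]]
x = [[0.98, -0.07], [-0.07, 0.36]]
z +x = [[2.36, -0.79],  [1.46, 0.46]]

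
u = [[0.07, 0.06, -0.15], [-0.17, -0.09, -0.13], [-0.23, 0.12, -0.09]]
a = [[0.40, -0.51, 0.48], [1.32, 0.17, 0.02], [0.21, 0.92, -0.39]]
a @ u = [[0.00, 0.13, -0.04], [0.06, 0.07, -0.22], [-0.05, -0.12, -0.12]]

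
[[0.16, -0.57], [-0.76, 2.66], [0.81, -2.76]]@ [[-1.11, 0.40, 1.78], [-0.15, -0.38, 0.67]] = [[-0.09, 0.28, -0.1], [0.44, -1.31, 0.43], [-0.49, 1.37, -0.41]]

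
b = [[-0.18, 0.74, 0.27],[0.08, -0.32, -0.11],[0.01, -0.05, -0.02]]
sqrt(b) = [[(0.05+0.25j), 0.09-1.02j, (0.13-0.36j)], [(0.02-0.11j), 0.04+0.45j, 0.03+0.16j], [(-0.02-0.02j), (-0.04+0.07j), 0.00+0.02j]]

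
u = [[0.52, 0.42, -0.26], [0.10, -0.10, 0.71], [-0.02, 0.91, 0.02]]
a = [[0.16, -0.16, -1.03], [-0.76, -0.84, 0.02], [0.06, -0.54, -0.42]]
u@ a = [[-0.25,-0.30,-0.42], [0.13,-0.32,-0.4], [-0.69,-0.77,0.03]]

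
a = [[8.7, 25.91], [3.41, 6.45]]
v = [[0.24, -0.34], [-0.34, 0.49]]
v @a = [[0.93, 4.03], [-1.29, -5.65]]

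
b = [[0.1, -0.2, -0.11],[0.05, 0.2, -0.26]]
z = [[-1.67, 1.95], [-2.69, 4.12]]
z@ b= [[-0.07, 0.72, -0.32],  [-0.06, 1.36, -0.78]]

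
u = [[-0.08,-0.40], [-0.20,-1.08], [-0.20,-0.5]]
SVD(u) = [[-0.32,-0.09], [-0.85,-0.41], [-0.41,0.91]] @ diag([1.2859512575182448, 0.09554770163245534]) @ [[0.22, 0.98], [-0.98, 0.22]]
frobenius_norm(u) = 1.29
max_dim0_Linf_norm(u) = 1.08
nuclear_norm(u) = 1.38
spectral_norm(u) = 1.29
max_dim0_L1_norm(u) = 1.98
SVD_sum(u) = [[-0.09, -0.4], [-0.24, -1.07], [-0.12, -0.52]] + [[0.01, -0.0], [0.04, -0.01], [-0.08, 0.02]]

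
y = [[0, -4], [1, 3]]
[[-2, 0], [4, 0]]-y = [[-2, 4], [3, -3]]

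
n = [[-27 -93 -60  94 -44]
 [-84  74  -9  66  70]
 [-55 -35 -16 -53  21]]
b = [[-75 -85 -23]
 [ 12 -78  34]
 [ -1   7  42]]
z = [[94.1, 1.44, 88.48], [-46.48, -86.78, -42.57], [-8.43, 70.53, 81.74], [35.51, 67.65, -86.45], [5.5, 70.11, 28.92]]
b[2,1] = 7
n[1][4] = 70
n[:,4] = [-44, 70, 21]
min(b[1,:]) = -78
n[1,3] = 66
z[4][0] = 5.5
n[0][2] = -60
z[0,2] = 88.48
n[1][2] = -9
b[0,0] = -75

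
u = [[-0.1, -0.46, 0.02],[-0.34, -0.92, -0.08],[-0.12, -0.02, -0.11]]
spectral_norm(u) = 1.09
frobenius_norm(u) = 1.10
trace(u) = -1.13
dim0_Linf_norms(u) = [0.34, 0.92, 0.11]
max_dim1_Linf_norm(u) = 0.92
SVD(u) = [[-0.43, 0.44, 0.79], [-0.9, -0.15, -0.4], [-0.06, -0.88, 0.46]] @ diag([1.090096083833064, 0.17021729661409205, 0.004074303033384617]) @ [[0.33, 0.94, 0.06], [0.66, -0.28, 0.69], [0.67, -0.18, -0.72]]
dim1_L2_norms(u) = [0.47, 0.98, 0.16]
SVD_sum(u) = [[-0.15,  -0.44,  -0.03], [-0.32,  -0.93,  -0.06], [-0.02,  -0.06,  -0.0]] + [[0.05, -0.02, 0.05], [-0.02, 0.01, -0.02], [-0.1, 0.04, -0.1]] + [[0.00,-0.0,-0.00], [-0.00,0.00,0.0], [0.00,-0.0,-0.0]]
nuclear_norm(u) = 1.26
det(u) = 0.00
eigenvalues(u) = [-1.08, 0.01, -0.06]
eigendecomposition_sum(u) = [[-0.15, -0.43, -0.03], [-0.33, -0.93, -0.07], [-0.03, -0.07, -0.01]] + [[0.02, -0.01, 0.01], [-0.01, 0.00, -0.0], [-0.02, 0.01, -0.01]] + [[0.04, -0.02, 0.04], [-0.01, 0.00, -0.01], [-0.08, 0.04, -0.10]]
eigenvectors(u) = [[0.42,0.71,-0.41], [0.90,-0.2,0.08], [0.07,-0.67,0.91]]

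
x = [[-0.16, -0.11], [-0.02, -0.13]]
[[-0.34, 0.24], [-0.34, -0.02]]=x@[[0.32, -1.78],  [2.58, 0.39]]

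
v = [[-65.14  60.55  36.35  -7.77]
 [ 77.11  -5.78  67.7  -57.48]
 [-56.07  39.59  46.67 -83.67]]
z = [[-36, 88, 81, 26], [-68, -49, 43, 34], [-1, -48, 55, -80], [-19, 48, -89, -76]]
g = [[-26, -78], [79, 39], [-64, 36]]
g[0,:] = [-26, -78]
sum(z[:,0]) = -124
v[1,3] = -57.48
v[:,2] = [36.35, 67.7, 46.67]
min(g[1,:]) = 39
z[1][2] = 43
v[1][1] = -5.78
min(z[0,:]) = -36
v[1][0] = 77.11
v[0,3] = -7.77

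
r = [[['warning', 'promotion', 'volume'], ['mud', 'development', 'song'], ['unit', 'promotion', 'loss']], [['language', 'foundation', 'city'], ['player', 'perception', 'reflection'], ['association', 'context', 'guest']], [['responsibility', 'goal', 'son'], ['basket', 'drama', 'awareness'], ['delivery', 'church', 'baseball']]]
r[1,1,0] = 'player'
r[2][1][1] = 'drama'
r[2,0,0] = 'responsibility'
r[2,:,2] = ['son', 'awareness', 'baseball']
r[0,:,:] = [['warning', 'promotion', 'volume'], ['mud', 'development', 'song'], ['unit', 'promotion', 'loss']]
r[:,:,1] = [['promotion', 'development', 'promotion'], ['foundation', 'perception', 'context'], ['goal', 'drama', 'church']]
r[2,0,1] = 'goal'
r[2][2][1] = 'church'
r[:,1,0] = ['mud', 'player', 'basket']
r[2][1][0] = 'basket'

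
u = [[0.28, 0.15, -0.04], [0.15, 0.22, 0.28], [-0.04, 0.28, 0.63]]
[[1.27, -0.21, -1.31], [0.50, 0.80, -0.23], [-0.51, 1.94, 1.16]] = u@[[2.15, -1.68, -4.09], [3.81, 2.27, -0.61], [-2.37, 1.97, 1.86]]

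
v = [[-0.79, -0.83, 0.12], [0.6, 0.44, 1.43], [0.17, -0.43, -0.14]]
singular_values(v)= [1.71, 1.02, 0.43]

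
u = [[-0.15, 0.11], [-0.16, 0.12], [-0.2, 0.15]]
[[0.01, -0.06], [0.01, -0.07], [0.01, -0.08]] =u @ [[-0.22, 0.69], [-0.22, 0.37]]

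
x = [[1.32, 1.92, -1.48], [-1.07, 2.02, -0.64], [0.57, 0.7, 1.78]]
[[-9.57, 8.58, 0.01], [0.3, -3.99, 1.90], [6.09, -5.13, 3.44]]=x@[[-2.64, 3.91, -0.21], [0.09, -1.08, 1.30], [4.23, -3.71, 1.49]]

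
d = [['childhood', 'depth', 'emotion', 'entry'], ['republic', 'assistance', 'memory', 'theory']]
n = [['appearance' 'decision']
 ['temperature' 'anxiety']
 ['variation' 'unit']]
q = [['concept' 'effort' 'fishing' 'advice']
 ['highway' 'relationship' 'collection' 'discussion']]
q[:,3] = ['advice', 'discussion']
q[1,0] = 'highway'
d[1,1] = 'assistance'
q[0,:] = ['concept', 'effort', 'fishing', 'advice']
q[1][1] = 'relationship'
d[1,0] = 'republic'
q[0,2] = 'fishing'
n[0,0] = 'appearance'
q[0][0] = 'concept'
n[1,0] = 'temperature'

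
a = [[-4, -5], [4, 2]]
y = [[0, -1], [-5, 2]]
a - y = [[-4, -4], [9, 0]]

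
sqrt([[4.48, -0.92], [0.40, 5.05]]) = [[2.12,-0.21],[0.09,2.25]]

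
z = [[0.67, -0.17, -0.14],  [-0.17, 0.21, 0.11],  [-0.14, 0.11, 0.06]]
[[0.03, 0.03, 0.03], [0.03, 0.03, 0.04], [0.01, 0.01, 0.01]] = z @ [[0.11,0.11,0.13], [0.21,0.2,0.26], [0.06,0.05,0.07]]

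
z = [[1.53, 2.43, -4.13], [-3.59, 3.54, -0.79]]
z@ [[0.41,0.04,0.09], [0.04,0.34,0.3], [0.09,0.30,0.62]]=[[0.35, -0.35, -1.69], [-1.40, 0.82, 0.25]]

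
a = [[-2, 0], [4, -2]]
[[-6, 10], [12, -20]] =a @ [[3, -5], [0, 0]]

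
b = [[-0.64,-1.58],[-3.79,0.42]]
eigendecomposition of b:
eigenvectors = [[-0.62, 0.46], [-0.78, -0.89]]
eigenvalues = [-2.61, 2.39]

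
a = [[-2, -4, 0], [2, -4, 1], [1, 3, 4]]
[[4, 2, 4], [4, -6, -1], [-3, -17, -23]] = a @ [[0, -1, 0], [-1, 0, -1], [0, -4, -5]]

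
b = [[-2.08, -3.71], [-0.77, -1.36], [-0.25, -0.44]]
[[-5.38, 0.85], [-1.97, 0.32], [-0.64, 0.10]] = b @ [[0.25, -0.98], [1.31, 0.32]]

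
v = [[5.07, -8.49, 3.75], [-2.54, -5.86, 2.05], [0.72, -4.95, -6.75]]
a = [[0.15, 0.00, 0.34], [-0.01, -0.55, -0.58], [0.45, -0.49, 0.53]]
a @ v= [[1.01, -2.96, -1.73], [0.93, 6.18, 2.75], [3.91, -3.57, -2.89]]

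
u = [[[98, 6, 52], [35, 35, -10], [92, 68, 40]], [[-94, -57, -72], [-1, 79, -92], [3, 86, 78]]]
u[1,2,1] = 86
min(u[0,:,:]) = -10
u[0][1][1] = 35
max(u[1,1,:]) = 79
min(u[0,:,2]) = -10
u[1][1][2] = -92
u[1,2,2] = 78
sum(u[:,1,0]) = 34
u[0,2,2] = 40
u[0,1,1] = 35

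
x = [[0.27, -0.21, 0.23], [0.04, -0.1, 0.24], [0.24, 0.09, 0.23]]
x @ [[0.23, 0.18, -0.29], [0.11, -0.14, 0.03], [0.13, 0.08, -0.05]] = [[0.07, 0.10, -0.1], [0.03, 0.04, -0.03], [0.10, 0.05, -0.08]]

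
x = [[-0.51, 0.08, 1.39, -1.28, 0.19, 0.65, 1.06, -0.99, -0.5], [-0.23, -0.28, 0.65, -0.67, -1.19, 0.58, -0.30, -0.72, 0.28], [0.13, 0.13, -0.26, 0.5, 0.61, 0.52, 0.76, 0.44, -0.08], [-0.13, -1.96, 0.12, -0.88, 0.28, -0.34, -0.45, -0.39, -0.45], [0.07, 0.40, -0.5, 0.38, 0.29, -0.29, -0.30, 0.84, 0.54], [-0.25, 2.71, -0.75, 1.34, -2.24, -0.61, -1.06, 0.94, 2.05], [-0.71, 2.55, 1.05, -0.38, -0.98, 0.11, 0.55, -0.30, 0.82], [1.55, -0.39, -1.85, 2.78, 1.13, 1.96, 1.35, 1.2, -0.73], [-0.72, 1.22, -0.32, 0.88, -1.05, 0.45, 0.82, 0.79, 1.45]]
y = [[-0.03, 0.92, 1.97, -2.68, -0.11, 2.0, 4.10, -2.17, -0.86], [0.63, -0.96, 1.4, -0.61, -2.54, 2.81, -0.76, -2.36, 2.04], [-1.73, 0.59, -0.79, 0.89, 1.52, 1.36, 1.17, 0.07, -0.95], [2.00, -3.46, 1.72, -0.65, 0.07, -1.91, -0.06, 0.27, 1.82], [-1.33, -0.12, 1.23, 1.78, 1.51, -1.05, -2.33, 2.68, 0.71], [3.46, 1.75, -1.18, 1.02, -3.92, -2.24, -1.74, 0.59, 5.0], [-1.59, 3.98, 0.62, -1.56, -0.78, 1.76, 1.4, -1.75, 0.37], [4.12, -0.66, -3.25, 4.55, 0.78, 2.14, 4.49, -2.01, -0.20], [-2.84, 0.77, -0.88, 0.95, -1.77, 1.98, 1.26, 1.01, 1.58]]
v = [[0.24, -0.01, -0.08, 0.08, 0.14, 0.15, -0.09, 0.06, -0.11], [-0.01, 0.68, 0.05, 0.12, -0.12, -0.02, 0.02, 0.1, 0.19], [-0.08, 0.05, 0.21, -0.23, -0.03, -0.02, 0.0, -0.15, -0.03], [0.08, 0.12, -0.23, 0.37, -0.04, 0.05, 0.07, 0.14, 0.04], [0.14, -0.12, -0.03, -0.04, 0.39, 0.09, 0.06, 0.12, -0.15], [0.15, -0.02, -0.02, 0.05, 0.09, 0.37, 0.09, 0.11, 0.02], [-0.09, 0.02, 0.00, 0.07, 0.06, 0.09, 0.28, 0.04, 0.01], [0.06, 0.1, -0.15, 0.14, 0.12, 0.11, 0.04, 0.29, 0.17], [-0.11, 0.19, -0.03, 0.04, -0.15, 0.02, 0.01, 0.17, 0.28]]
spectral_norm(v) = 0.91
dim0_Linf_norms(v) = [0.24, 0.68, 0.23, 0.37, 0.39, 0.37, 0.28, 0.29, 0.28]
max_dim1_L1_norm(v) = 1.31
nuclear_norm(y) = 44.54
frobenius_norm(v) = 1.40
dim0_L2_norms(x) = [1.96, 4.43, 2.81, 3.7, 3.22, 2.38, 2.45, 2.36, 2.89]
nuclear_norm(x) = 18.14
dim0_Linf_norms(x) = [1.55, 2.71, 1.85, 2.78, 2.24, 1.96, 1.35, 1.2, 2.05]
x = y @ v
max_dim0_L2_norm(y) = 7.14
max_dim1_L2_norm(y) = 8.84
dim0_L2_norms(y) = [6.98, 5.83, 4.9, 6.08, 5.55, 5.93, 7.14, 5.1, 6.11]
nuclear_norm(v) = 3.12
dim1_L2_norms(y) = [6.18, 5.32, 3.35, 5.14, 4.79, 8.14, 5.48, 8.84, 4.74]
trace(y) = -2.19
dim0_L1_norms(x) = [4.3, 9.72, 6.89, 9.09, 7.96, 5.51, 6.65, 6.61, 6.9]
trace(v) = 3.11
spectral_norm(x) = 6.05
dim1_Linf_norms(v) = [0.24, 0.68, 0.23, 0.37, 0.39, 0.37, 0.28, 0.29, 0.28]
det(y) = 30320.18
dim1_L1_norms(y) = [14.84, 14.11, 9.07, 11.96, 12.74, 20.9, 13.81, 22.2, 13.04]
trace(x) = 0.95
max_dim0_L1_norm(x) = 9.72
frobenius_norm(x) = 9.00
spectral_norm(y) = 9.94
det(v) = -0.00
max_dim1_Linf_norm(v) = 0.68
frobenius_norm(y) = 18.00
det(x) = -0.00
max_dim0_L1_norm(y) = 17.73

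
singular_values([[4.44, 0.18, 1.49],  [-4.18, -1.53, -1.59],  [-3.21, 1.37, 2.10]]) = [6.99, 3.38, 0.76]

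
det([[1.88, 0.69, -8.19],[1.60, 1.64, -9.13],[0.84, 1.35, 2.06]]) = 15.549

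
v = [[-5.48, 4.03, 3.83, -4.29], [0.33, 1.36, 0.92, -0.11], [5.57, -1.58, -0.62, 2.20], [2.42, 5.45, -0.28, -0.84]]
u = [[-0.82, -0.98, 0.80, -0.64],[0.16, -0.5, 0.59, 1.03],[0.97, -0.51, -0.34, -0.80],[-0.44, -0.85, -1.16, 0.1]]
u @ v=[[7.08, -9.39, -4.36, 5.92], [4.74, 4.65, -0.5, -0.2], [-9.31, -0.61, 3.68, -4.18], [-4.09, -0.55, -1.78, -0.65]]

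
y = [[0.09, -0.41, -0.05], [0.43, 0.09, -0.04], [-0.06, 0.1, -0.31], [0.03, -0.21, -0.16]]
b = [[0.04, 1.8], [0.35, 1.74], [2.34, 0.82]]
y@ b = [[-0.26, -0.59], [-0.04, 0.90], [-0.69, -0.19], [-0.45, -0.44]]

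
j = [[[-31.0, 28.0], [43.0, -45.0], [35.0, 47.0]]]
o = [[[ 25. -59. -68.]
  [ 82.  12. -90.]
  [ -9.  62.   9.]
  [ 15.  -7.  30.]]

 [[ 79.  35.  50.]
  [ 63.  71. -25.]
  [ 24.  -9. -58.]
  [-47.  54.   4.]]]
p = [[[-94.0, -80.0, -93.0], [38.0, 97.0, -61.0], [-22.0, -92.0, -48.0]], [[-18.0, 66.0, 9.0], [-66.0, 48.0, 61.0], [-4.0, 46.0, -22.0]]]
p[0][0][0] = -94.0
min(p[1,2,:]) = -22.0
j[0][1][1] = -45.0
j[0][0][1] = 28.0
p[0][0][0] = -94.0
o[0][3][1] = -7.0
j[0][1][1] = -45.0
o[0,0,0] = 25.0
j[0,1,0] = 43.0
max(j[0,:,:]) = 47.0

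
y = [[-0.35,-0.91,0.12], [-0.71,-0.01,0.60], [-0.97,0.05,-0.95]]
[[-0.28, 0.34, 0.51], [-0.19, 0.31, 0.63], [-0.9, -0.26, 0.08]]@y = [[-0.64, 0.28, -0.31],  [-0.76, 0.2, -0.44],  [0.42, 0.83, -0.34]]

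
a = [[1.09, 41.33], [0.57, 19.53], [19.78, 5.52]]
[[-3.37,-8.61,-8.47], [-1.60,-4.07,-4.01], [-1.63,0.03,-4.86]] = a@ [[-0.06, 0.06, -0.19], [-0.08, -0.21, -0.2]]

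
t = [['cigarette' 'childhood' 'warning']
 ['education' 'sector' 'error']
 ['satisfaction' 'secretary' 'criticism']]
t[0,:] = ['cigarette', 'childhood', 'warning']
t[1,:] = ['education', 'sector', 'error']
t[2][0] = 'satisfaction'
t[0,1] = 'childhood'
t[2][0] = 'satisfaction'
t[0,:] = ['cigarette', 'childhood', 'warning']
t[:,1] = ['childhood', 'sector', 'secretary']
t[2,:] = ['satisfaction', 'secretary', 'criticism']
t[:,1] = ['childhood', 'sector', 'secretary']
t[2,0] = 'satisfaction'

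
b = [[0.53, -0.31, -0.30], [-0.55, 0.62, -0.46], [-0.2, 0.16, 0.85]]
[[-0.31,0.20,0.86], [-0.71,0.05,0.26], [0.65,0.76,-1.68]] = b @ [[-0.95,2.86,0.14], [-1.4,3.32,-0.79], [0.80,0.94,-1.79]]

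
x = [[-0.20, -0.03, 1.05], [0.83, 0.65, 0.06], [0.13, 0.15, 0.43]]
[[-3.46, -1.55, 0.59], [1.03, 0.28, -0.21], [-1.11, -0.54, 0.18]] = x@[[2.22, 0.87, -0.4], [-0.99, -0.55, 0.15], [-2.9, -1.33, 0.49]]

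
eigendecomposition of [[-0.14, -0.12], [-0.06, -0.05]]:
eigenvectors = [[-0.92, 0.65], [-0.39, -0.76]]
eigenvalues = [-0.19, 0.0]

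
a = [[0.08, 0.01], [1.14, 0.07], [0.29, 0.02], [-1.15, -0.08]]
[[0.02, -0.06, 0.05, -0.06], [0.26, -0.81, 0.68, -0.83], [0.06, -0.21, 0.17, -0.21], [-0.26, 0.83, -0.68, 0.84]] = a @ [[0.26, -0.68, 0.58, -0.75], [-0.53, -0.56, 0.21, 0.33]]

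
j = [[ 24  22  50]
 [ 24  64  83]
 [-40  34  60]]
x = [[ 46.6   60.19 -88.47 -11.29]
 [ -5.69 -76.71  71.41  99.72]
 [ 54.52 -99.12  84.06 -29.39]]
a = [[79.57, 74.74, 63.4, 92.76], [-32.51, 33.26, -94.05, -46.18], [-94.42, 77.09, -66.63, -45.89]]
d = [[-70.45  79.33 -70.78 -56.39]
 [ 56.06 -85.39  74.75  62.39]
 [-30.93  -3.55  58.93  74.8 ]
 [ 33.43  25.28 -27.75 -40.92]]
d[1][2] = 74.75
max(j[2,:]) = 60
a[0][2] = 63.4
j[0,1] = 22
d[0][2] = -70.78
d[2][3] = 74.8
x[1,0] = -5.69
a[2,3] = -45.89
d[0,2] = -70.78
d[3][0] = 33.43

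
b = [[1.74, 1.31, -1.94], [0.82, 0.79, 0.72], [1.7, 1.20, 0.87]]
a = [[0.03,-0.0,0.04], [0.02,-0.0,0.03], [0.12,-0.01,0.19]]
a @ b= [[0.12, 0.09, -0.02], [0.09, 0.06, -0.01], [0.52, 0.38, -0.07]]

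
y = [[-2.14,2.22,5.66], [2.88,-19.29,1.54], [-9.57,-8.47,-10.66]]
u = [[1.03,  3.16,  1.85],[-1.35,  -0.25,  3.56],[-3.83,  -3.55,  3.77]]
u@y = [[-10.81,-74.34,-9.02],[-31.9,-28.33,-45.98],[-38.11,28.04,-67.33]]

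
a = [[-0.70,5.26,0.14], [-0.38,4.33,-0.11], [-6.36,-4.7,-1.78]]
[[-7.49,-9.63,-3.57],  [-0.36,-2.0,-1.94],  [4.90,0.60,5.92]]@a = [[31.61, -64.32, 6.37], [13.35, -1.44, 3.62], [-41.31, 0.55, -9.92]]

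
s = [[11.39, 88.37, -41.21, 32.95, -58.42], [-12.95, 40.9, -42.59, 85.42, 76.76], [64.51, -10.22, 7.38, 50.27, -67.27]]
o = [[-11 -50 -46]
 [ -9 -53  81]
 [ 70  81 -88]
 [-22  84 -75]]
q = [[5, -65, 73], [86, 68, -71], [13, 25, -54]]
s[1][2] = -42.59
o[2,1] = 81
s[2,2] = 7.38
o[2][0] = 70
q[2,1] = 25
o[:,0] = [-11, -9, 70, -22]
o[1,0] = -9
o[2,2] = -88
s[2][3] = 50.27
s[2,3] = 50.27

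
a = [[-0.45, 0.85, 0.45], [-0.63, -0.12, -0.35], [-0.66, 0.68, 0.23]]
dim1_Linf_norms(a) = [0.85, 0.63, 0.68]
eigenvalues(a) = [(-0.17+0.98j), (-0.17-0.98j), (-0+0j)]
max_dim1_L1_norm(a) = 1.75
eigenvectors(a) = [[0.61+0.00j, (0.61-0j), -0.32+0.00j], [(-0.06+0.57j), (-0.06-0.57j), (-0.57+0j)], [(0.49+0.25j), 0.49-0.25j, (0.76+0j)]]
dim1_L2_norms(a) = [1.06, 0.73, 0.98]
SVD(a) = [[-0.73, 0.3, -0.62], [-0.13, -0.94, -0.31], [-0.68, -0.15, 0.72]] @ diag([1.4302105793543145, 0.7527858999463201, 0.0033297965411218607]) @ [[0.6, -0.74, -0.31], [0.74, 0.36, 0.57], [0.32, 0.57, -0.76]]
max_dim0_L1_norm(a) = 1.74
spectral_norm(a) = 1.43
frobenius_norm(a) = 1.62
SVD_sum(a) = [[-0.62, 0.77, 0.32], [-0.11, 0.13, 0.05], [-0.58, 0.72, 0.3]] + [[0.17, 0.08, 0.13], [-0.52, -0.25, -0.41], [-0.08, -0.04, -0.06]] + [[-0.00, -0.0, 0.00], [-0.0, -0.00, 0.0], [0.00, 0.00, -0.0]]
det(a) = -0.00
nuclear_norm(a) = 2.19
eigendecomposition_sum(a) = [[-0.22+0.36j,0.43+0.02j,0.22+0.16j], [-0.31-0.25j,(-0.06+0.4j),(-0.18+0.19j)], [-0.33+0.20j,0.34+0.19j,0.12+0.23j]] + [[(-0.22-0.36j), (0.43-0.02j), 0.22-0.16j], [(-0.31+0.25j), (-0.06-0.4j), -0.18-0.19j], [(-0.33-0.2j), (0.34-0.19j), (0.12-0.23j)]] + [[(-0-0j), (-0-0j), 0.00+0.00j], [-0.00-0.00j, (-0-0j), 0.00+0.00j], [0.00+0.00j, 0j, -0.00-0.00j]]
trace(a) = -0.34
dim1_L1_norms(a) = [1.75, 1.1, 1.57]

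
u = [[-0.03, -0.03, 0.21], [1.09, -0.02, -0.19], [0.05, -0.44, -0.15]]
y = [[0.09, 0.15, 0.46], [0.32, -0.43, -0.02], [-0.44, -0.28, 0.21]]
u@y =[[-0.10, -0.05, 0.03], [0.18, 0.23, 0.46], [-0.07, 0.24, 0.0]]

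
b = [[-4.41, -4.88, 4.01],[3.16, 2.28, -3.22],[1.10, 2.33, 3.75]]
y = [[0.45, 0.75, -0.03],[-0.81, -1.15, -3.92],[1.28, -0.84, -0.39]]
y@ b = [[0.35, -0.56, -0.72], [-4.37, -7.8, -14.25], [-8.73, -9.07, 6.38]]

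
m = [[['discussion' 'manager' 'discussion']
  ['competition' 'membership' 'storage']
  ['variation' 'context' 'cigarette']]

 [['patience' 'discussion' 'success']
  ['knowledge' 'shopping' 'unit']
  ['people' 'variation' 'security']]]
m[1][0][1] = 'discussion'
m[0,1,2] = 'storage'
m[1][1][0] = 'knowledge'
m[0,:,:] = [['discussion', 'manager', 'discussion'], ['competition', 'membership', 'storage'], ['variation', 'context', 'cigarette']]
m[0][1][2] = 'storage'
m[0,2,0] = 'variation'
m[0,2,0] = 'variation'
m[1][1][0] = 'knowledge'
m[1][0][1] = 'discussion'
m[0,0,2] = 'discussion'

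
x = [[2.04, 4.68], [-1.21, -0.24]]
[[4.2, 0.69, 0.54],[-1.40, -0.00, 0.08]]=x@ [[1.07, -0.03, -0.1], [0.43, 0.16, 0.16]]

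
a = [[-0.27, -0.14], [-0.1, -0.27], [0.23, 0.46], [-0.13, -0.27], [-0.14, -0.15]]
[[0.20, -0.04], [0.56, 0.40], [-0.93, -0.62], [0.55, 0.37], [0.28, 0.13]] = a @ [[0.43, 1.16], [-2.24, -1.92]]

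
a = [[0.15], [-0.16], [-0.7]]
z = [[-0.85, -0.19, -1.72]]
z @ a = [[1.11]]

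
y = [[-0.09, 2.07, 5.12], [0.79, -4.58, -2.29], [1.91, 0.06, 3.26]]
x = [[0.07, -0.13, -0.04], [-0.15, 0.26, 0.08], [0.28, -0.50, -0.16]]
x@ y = [[-0.19,0.74,0.53], [0.37,-1.5,-1.10], [-0.73,2.86,2.06]]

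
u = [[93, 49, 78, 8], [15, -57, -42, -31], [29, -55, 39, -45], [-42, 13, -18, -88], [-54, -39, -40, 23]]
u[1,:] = [15, -57, -42, -31]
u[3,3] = -88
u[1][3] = -31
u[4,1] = -39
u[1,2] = -42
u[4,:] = [-54, -39, -40, 23]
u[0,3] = 8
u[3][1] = 13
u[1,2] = -42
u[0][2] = 78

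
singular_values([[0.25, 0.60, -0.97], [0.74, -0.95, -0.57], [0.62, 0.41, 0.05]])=[1.36, 1.19, 0.65]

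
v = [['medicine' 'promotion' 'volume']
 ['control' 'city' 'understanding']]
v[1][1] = 'city'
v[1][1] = 'city'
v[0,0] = 'medicine'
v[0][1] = 'promotion'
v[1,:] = ['control', 'city', 'understanding']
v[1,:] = ['control', 'city', 'understanding']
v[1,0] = 'control'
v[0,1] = 'promotion'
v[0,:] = ['medicine', 'promotion', 'volume']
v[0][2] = 'volume'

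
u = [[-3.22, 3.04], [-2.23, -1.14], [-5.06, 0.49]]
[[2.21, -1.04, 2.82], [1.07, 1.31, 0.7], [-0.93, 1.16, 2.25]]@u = [[-19.07, 9.29],[-9.91, 2.1],[-10.98, -3.05]]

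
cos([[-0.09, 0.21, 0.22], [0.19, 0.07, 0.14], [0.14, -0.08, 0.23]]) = [[0.96, 0.01, -0.03], [-0.01, 0.98, -0.04], [-0.0, -0.00, 0.96]]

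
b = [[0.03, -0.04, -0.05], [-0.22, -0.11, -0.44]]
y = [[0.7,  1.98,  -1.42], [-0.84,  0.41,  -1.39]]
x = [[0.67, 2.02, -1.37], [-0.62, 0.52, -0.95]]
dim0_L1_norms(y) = [1.54, 2.39, 2.81]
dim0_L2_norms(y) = [1.09, 2.02, 1.99]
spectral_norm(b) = 0.51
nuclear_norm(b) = 0.56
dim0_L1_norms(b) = [0.25, 0.15, 0.49]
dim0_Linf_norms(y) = [0.84, 1.98, 1.42]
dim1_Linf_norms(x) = [2.02, 0.95]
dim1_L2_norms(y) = [2.54, 1.68]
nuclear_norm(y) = 4.06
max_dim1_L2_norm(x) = 2.53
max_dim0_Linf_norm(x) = 2.02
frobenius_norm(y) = 3.04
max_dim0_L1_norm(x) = 2.54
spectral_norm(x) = 2.66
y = b + x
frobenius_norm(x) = 2.82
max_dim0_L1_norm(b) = 0.49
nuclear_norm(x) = 3.60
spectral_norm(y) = 2.73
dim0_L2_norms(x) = [0.91, 2.09, 1.67]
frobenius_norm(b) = 0.51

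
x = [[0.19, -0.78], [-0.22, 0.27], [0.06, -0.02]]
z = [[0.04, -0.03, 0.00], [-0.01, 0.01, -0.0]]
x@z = [[0.02,  -0.01,  0.0], [-0.01,  0.01,  0.0], [0.00,  -0.0,  0.00]]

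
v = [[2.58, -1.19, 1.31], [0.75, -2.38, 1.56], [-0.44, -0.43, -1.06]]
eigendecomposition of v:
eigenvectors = [[0.98+0.00j, (-0.14+0.1j), (-0.14-0.1j)], [(0.11+0j), (-0.83+0j), -0.83-0.00j], [(-0.14+0j), (-0.37-0.38j), -0.37+0.38j]]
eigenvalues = [(2.25+0j), (-1.56+0.62j), (-1.56-0.62j)]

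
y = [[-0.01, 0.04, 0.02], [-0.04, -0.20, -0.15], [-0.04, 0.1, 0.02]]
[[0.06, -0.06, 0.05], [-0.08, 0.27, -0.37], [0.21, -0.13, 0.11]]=y@[[-1.11, 0.86, 0.92], [2.07, -0.69, 1.38], [-1.9, -1.12, 0.4]]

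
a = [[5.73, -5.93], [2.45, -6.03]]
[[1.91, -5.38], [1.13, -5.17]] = a @[[0.24, -0.09], [-0.09, 0.82]]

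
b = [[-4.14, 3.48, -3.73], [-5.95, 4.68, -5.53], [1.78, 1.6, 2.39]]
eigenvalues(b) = [(-0.06+0j), (1.5+4.01j), (1.5-4.01j)]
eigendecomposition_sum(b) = [[(-0.07+0j), (0.05-0j), (0.01+0j)], [-0.02+0.00j, 0.01-0.00j, 0j], [(0.06-0j), -0.04+0.00j, -0.00-0.00j]] + [[(-2.04+0.51j), 1.72+1.15j, (-1.87+0.89j)], [(-2.97+0.52j), 2.33+1.83j, (-2.77+1.08j)], [(0.86+1.9j), (0.82-1.88j), (1.2+1.67j)]] + [[(-2.04-0.51j),1.72-1.15j,(-1.87-0.89j)], [-2.97-0.52j,(2.33-1.83j),(-2.77-1.08j)], [0.86-1.90j,0.82+1.88j,1.20-1.67j]]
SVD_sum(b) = [[-4.21, 3.12, -3.94], [-6.02, 4.46, -5.63], [1.17, -0.87, 1.09]] + [[0.09, 0.37, 0.19],[0.05, 0.22, 0.12],[0.61, 2.46, 1.3]] + [[-0.02, -0.0, 0.02],[0.01, 0.0, -0.01],[0.0, 0.0, -0.0]]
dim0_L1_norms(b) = [11.87, 9.76, 11.65]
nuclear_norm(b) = 14.51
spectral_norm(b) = 11.58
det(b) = -1.12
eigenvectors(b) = [[-0.74+0.00j, 0.50-0.04j, (0.5+0.04j)], [-0.17+0.00j, (0.71+0j), (0.71-0j)], [0.65+0.00j, (-0.12-0.48j), (-0.12+0.48j)]]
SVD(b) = [[-0.57, -0.15, 0.81],[-0.81, -0.09, -0.58],[0.16, -0.99, -0.07]] @ diag([11.580650881019388, 2.894236043306443, 0.03350966384173925]) @ [[0.64, -0.48, 0.60], [-0.21, -0.86, -0.46], [-0.74, -0.16, 0.66]]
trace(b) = 2.93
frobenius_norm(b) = 11.94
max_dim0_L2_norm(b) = 7.46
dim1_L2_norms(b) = [6.57, 9.37, 3.38]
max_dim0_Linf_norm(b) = 5.95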